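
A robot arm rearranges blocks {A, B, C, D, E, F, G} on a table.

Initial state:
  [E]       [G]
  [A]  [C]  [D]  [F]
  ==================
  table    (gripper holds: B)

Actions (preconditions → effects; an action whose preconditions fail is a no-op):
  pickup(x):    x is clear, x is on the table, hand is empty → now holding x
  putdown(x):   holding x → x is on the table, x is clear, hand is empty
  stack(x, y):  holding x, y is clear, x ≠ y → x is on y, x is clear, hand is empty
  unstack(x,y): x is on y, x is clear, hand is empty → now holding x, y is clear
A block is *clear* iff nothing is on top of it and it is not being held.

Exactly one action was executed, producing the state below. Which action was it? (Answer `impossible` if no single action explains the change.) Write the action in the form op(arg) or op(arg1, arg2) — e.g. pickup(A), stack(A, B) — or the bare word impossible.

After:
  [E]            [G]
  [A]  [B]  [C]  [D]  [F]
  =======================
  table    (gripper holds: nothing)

putdown(B)

target: towers=[A/E; B; C; D/G; F] holding=-
        putdown(B) → towers=[A/E; B; C; D/G; F] holding=-  ← match
       stack(B, F) → towers=[A/E; C; D/G; F/B] holding=-
       stack(B, G) → towers=[A/E; C; D/G/B; F] holding=-
       stack(B, E) → towers=[A/E/B; C; D/G; F] holding=-
       stack(B, C) → towers=[A/E; C/B; D/G; F] holding=-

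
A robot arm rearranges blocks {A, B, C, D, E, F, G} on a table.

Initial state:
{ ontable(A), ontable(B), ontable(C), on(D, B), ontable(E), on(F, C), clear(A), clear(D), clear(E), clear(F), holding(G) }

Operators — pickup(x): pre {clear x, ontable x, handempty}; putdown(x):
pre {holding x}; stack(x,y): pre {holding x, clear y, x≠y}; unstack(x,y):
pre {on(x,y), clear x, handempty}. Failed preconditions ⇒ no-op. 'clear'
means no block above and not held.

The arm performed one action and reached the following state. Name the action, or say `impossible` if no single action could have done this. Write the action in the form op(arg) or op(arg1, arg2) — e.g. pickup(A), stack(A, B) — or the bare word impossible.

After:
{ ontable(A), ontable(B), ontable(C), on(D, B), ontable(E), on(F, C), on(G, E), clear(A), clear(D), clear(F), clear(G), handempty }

target: towers=[A; B/D; C/F; E/G] holding=-
        putdown(G) → towers=[A; B/D; C/F; E; G] holding=-
       stack(G, F) → towers=[A; B/D; C/F/G; E] holding=-
       stack(G, D) → towers=[A; B/D/G; C/F; E] holding=-
       stack(G, A) → towers=[A/G; B/D; C/F; E] holding=-
       stack(G, E) → towers=[A; B/D; C/F; E/G] holding=-  ← match

stack(G, E)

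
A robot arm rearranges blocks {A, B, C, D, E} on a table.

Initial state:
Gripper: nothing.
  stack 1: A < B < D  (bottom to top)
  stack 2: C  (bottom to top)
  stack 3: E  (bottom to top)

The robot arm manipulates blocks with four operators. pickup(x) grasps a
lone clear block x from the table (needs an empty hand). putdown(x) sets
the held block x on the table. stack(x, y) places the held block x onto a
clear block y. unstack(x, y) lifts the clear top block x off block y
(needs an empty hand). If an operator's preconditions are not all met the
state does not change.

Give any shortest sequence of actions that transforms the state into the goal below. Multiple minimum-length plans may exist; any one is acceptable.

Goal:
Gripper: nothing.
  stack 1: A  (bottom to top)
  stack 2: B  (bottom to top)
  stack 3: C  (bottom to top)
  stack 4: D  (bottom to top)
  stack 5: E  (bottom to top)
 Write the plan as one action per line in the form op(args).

unstack(D, B)
putdown(D)
unstack(B, A)
putdown(B)

step 1 (unstack(D, B)): towers=[A/B; C; E] holding=D
step 2 (putdown(D)): towers=[A/B; C; D; E] holding=-
step 3 (unstack(B, A)): towers=[A; C; D; E] holding=B
step 4 (putdown(B)): towers=[A; B; C; D; E] holding=-
goal check: towers=[A; B; C; D; E] holding=- — reached (length 4, optimal by BFS)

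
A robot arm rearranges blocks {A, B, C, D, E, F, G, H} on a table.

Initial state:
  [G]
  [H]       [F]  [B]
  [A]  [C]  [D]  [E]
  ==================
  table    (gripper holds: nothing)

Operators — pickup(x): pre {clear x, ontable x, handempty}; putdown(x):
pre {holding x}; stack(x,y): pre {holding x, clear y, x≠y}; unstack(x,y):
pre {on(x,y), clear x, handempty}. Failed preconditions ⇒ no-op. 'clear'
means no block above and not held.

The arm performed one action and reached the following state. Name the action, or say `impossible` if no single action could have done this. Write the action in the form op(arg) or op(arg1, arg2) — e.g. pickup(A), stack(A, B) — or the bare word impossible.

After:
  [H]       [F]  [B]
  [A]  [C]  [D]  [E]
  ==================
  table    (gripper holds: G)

unstack(G, H)

target: towers=[A/H; C; D/F; E/B] holding=G
     unstack(G, H) → towers=[A/H; C; D/F; E/B] holding=G  ← match
     unstack(B, E) → towers=[A/H/G; C; D/F; E] holding=B
     unstack(F, D) → towers=[A/H/G; C; D; E/B] holding=F
         pickup(C) → towers=[A/H/G; D/F; E/B] holding=C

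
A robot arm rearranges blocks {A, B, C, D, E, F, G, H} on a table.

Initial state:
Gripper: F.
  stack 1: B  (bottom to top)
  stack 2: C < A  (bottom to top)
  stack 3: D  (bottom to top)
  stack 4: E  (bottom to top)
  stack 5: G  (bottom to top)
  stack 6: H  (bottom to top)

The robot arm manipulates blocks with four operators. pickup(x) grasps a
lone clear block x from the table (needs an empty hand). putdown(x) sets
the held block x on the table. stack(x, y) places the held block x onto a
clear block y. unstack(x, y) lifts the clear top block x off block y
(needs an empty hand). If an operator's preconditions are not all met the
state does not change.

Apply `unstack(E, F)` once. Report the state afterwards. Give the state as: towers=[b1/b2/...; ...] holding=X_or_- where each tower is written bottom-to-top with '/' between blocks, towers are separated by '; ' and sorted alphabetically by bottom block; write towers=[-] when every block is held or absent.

towers=[B; C/A; D; E; G; H] holding=F

before: towers=[B; C/A; D; E; G; H] holding=F
pre[unstack(E, F)]: on(E,F) fail, clear(E) ok, handempty fail
on(E,F), handempty unmet → unstack(E, F) is a no-op
after:  towers=[B; C/A; D; E; G; H] holding=F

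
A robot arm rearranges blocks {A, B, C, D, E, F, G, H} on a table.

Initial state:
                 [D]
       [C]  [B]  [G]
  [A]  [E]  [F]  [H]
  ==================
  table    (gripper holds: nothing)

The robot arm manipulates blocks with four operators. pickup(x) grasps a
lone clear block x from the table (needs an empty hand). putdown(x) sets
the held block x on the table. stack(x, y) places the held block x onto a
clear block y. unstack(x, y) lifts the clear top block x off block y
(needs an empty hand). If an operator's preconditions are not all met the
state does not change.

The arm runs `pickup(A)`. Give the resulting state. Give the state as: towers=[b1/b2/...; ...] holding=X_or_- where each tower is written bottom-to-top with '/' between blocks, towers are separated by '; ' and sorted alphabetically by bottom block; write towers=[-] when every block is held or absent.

towers=[E/C; F/B; H/G/D] holding=A

before: towers=[A; E/C; F/B; H/G/D] holding=-
pre[pickup(A)]: clear(A) yes, ontable(A) yes, handempty yes
all met → apply pickup(A)
after:  towers=[E/C; F/B; H/G/D] holding=A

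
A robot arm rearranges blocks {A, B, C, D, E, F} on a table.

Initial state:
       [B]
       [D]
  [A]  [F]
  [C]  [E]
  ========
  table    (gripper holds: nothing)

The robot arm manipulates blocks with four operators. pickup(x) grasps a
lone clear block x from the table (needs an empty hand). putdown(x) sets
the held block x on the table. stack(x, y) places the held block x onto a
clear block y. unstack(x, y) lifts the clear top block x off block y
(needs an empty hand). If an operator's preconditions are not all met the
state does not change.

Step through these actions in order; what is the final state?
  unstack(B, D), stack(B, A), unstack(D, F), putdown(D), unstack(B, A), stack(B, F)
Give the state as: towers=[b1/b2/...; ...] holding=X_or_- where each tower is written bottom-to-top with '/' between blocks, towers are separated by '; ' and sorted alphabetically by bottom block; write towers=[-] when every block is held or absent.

towers=[C/A; D; E/F/B] holding=-

step 1 (unstack(B, D)): towers=[C/A; E/F/D] holding=B
step 2 (stack(B, A)): towers=[C/A/B; E/F/D] holding=-
step 3 (unstack(D, F)): towers=[C/A/B; E/F] holding=D
step 4 (putdown(D)): towers=[C/A/B; D; E/F] holding=-
step 5 (unstack(B, A)): towers=[C/A; D; E/F] holding=B
step 6 (stack(B, F)): towers=[C/A; D; E/F/B] holding=-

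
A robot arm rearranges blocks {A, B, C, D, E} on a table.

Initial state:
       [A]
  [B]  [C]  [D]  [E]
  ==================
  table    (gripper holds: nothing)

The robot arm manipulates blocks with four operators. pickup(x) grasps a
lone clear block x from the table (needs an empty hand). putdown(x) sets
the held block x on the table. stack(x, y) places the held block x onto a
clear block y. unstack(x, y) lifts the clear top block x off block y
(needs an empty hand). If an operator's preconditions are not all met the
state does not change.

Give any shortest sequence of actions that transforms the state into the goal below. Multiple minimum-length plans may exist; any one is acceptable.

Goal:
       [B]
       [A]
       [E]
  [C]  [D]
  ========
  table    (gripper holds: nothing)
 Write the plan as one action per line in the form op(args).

pickup(E)
stack(E, D)
unstack(A, C)
stack(A, E)
pickup(B)
stack(B, A)

step 1 (pickup(E)): towers=[B; C/A; D] holding=E
step 2 (stack(E, D)): towers=[B; C/A; D/E] holding=-
step 3 (unstack(A, C)): towers=[B; C; D/E] holding=A
step 4 (stack(A, E)): towers=[B; C; D/E/A] holding=-
step 5 (pickup(B)): towers=[C; D/E/A] holding=B
step 6 (stack(B, A)): towers=[C; D/E/A/B] holding=-
goal check: towers=[C; D/E/A/B] holding=- — reached (length 6, optimal by BFS)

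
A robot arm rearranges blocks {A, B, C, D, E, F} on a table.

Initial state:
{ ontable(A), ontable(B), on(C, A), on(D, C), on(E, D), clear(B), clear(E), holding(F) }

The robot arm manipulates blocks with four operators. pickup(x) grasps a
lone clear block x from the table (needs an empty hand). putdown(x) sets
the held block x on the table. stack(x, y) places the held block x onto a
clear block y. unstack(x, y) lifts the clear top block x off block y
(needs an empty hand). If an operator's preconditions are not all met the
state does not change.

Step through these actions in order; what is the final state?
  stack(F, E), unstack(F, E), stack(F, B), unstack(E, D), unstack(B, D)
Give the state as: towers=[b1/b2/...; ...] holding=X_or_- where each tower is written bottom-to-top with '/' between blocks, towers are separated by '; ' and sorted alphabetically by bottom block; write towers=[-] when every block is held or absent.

towers=[A/C/D; B/F] holding=E

step 1 (stack(F, E)): towers=[A/C/D/E/F; B] holding=-
step 2 (unstack(F, E)): towers=[A/C/D/E; B] holding=F
step 3 (stack(F, B)): towers=[A/C/D/E; B/F] holding=-
step 4 (unstack(E, D)): towers=[A/C/D; B/F] holding=E
step 5 (unstack(B, D)) [no-op]: towers=[A/C/D; B/F] holding=E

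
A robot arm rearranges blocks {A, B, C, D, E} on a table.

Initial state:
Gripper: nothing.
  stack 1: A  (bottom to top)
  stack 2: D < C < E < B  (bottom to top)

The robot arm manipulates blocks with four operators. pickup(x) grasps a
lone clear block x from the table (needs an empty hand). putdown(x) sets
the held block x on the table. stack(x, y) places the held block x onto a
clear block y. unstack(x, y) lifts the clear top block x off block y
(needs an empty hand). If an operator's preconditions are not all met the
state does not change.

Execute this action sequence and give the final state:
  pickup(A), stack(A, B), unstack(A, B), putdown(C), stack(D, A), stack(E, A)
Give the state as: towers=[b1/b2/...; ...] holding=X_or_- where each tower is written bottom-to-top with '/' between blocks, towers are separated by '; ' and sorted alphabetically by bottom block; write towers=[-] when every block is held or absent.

step 1 (pickup(A)): towers=[D/C/E/B] holding=A
step 2 (stack(A, B)): towers=[D/C/E/B/A] holding=-
step 3 (unstack(A, B)): towers=[D/C/E/B] holding=A
step 4 (putdown(C)) [no-op]: towers=[D/C/E/B] holding=A
step 5 (stack(D, A)) [no-op]: towers=[D/C/E/B] holding=A
step 6 (stack(E, A)) [no-op]: towers=[D/C/E/B] holding=A

towers=[D/C/E/B] holding=A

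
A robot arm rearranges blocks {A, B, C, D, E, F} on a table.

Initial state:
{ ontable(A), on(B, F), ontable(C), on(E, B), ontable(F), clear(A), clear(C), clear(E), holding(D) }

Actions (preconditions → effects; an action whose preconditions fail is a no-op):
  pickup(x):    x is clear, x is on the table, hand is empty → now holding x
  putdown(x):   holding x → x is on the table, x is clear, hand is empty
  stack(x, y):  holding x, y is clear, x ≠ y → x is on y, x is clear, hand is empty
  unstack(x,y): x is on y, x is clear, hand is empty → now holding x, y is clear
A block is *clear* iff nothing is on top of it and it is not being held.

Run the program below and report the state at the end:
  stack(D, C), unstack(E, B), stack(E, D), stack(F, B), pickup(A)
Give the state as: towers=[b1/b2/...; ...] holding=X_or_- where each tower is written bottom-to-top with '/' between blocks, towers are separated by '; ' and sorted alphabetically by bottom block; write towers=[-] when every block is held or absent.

towers=[C/D/E; F/B] holding=A

step 1 (stack(D, C)): towers=[A; C/D; F/B/E] holding=-
step 2 (unstack(E, B)): towers=[A; C/D; F/B] holding=E
step 3 (stack(E, D)): towers=[A; C/D/E; F/B] holding=-
step 4 (stack(F, B)) [no-op]: towers=[A; C/D/E; F/B] holding=-
step 5 (pickup(A)): towers=[C/D/E; F/B] holding=A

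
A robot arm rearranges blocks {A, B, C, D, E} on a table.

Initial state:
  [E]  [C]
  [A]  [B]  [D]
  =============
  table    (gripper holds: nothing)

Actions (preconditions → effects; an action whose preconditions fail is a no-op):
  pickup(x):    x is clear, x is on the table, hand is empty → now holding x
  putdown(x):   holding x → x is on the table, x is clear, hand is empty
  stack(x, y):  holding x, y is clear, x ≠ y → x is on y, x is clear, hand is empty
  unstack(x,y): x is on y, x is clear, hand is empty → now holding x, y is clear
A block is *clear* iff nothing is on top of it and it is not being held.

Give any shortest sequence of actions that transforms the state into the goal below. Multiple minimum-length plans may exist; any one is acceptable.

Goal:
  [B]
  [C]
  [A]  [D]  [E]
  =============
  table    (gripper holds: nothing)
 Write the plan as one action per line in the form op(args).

unstack(E, A)
putdown(E)
unstack(C, B)
stack(C, A)
pickup(B)
stack(B, C)

step 1 (unstack(E, A)): towers=[A; B/C; D] holding=E
step 2 (putdown(E)): towers=[A; B/C; D; E] holding=-
step 3 (unstack(C, B)): towers=[A; B; D; E] holding=C
step 4 (stack(C, A)): towers=[A/C; B; D; E] holding=-
step 5 (pickup(B)): towers=[A/C; D; E] holding=B
step 6 (stack(B, C)): towers=[A/C/B; D; E] holding=-
goal check: towers=[A/C/B; D; E] holding=- — reached (length 6, optimal by BFS)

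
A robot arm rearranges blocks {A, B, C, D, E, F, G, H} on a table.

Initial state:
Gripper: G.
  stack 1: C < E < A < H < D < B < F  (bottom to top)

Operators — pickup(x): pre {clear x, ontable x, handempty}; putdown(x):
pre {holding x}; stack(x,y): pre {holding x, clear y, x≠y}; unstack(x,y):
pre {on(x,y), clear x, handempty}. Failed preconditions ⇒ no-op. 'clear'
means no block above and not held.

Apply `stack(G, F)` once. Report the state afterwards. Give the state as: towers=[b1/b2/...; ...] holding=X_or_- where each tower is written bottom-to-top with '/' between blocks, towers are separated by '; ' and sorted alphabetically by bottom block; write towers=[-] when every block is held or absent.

before: towers=[C/E/A/H/D/B/F] holding=G
pre[stack(G, F)]: holding(G) ✓, clear(F) ✓, G≠F ✓
all met → apply stack(G, F)
after:  towers=[C/E/A/H/D/B/F/G] holding=-

towers=[C/E/A/H/D/B/F/G] holding=-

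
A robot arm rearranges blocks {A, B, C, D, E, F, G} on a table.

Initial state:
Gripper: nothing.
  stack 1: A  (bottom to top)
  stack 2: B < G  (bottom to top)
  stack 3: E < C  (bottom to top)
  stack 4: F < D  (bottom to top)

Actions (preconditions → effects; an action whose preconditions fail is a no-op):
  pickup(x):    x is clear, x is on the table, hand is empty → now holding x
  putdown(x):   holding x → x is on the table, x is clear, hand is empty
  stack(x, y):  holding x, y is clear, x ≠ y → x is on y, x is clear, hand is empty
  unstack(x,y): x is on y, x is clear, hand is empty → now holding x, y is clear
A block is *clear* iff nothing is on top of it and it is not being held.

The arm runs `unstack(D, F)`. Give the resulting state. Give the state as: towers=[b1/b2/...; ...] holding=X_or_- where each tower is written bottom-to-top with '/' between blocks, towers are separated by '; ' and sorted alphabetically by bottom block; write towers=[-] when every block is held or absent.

before: towers=[A; B/G; E/C; F/D] holding=-
pre[unstack(D, F)]: on(D,F) ok, clear(D) ok, handempty ok
all met → apply unstack(D, F)
after:  towers=[A; B/G; E/C; F] holding=D

towers=[A; B/G; E/C; F] holding=D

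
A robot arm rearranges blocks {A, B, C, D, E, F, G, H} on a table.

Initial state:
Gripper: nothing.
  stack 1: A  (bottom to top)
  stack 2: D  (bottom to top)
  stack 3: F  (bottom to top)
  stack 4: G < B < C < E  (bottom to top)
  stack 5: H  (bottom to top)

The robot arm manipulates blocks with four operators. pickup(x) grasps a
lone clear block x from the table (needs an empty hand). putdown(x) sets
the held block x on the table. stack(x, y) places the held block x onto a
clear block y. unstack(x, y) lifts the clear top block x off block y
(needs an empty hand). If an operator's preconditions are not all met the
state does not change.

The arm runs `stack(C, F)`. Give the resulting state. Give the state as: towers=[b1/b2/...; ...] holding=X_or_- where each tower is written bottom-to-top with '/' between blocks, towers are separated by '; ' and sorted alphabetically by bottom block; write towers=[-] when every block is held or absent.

towers=[A; D; F; G/B/C/E; H] holding=-

before: towers=[A; D; F; G/B/C/E; H] holding=-
pre[stack(C, F)]: holding(C) fail, clear(F) ok, C≠F ok
holding(C) unmet → stack(C, F) is a no-op
after:  towers=[A; D; F; G/B/C/E; H] holding=-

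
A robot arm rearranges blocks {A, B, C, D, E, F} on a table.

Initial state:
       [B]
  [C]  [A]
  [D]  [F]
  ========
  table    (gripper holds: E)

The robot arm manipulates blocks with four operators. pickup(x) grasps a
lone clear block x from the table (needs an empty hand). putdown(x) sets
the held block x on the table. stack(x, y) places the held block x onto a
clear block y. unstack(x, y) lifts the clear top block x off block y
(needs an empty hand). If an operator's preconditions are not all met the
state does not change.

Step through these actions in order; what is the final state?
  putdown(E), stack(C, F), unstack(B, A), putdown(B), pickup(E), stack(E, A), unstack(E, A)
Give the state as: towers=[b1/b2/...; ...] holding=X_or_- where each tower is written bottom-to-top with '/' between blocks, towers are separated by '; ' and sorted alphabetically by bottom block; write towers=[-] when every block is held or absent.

towers=[B; D/C; F/A] holding=E

step 1 (putdown(E)): towers=[D/C; E; F/A/B] holding=-
step 2 (stack(C, F)) [no-op]: towers=[D/C; E; F/A/B] holding=-
step 3 (unstack(B, A)): towers=[D/C; E; F/A] holding=B
step 4 (putdown(B)): towers=[B; D/C; E; F/A] holding=-
step 5 (pickup(E)): towers=[B; D/C; F/A] holding=E
step 6 (stack(E, A)): towers=[B; D/C; F/A/E] holding=-
step 7 (unstack(E, A)): towers=[B; D/C; F/A] holding=E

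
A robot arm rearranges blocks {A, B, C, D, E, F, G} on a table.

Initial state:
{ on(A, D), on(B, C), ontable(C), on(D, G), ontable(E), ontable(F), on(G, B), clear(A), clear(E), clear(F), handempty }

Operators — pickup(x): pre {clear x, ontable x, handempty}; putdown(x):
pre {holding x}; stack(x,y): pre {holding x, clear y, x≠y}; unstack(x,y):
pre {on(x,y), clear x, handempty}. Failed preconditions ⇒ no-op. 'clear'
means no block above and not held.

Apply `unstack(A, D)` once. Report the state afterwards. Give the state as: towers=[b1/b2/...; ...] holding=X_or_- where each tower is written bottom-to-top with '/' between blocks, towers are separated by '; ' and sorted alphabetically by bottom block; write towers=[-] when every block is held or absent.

towers=[C/B/G/D; E; F] holding=A

before: towers=[C/B/G/D/A; E; F] holding=-
pre[unstack(A, D)]: on(A,D) ok, clear(A) ok, handempty ok
all met → apply unstack(A, D)
after:  towers=[C/B/G/D; E; F] holding=A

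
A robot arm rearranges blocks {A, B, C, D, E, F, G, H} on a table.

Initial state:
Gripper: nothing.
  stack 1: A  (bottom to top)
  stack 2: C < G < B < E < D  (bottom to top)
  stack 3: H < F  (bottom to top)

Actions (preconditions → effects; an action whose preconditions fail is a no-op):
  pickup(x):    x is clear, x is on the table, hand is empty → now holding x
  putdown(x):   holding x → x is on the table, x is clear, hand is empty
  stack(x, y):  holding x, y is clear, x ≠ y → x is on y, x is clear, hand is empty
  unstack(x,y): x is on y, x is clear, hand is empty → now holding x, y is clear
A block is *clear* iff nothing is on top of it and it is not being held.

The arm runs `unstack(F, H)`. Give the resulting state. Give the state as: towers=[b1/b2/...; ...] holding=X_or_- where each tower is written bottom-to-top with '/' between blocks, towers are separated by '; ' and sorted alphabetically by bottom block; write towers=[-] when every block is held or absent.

before: towers=[A; C/G/B/E/D; H/F] holding=-
pre[unstack(F, H)]: on(F,H) ✓, clear(F) ✓, handempty ✓
all met → apply unstack(F, H)
after:  towers=[A; C/G/B/E/D; H] holding=F

towers=[A; C/G/B/E/D; H] holding=F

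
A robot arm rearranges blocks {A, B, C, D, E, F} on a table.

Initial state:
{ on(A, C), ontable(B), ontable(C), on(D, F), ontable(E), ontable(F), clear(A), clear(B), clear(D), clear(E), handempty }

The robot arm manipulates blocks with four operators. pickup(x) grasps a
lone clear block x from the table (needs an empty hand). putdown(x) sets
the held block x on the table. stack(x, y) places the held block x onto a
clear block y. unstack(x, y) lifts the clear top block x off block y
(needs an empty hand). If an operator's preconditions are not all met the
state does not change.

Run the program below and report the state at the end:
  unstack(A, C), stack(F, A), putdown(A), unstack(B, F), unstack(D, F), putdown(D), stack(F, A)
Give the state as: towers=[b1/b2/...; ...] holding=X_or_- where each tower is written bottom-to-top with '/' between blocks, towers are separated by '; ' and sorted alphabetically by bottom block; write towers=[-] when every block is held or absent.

step 1 (unstack(A, C)): towers=[B; C; E; F/D] holding=A
step 2 (stack(F, A)) [no-op]: towers=[B; C; E; F/D] holding=A
step 3 (putdown(A)): towers=[A; B; C; E; F/D] holding=-
step 4 (unstack(B, F)) [no-op]: towers=[A; B; C; E; F/D] holding=-
step 5 (unstack(D, F)): towers=[A; B; C; E; F] holding=D
step 6 (putdown(D)): towers=[A; B; C; D; E; F] holding=-
step 7 (stack(F, A)) [no-op]: towers=[A; B; C; D; E; F] holding=-

towers=[A; B; C; D; E; F] holding=-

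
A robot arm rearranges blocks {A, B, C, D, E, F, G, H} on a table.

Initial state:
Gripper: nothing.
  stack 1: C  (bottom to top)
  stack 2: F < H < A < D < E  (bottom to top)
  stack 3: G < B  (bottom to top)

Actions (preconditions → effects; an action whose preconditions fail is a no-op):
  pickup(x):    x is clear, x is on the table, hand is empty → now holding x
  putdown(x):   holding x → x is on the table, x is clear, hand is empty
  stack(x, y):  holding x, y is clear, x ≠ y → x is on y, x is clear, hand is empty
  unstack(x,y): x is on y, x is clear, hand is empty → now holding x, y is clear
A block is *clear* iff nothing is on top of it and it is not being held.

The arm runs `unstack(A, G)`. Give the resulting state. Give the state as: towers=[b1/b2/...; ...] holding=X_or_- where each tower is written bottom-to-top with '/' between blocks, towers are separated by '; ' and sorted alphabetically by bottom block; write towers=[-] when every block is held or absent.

before: towers=[C; F/H/A/D/E; G/B] holding=-
pre[unstack(A, G)]: on(A,G) no, clear(A) no, handempty yes
on(A,G), clear(A) unmet → unstack(A, G) is a no-op
after:  towers=[C; F/H/A/D/E; G/B] holding=-

towers=[C; F/H/A/D/E; G/B] holding=-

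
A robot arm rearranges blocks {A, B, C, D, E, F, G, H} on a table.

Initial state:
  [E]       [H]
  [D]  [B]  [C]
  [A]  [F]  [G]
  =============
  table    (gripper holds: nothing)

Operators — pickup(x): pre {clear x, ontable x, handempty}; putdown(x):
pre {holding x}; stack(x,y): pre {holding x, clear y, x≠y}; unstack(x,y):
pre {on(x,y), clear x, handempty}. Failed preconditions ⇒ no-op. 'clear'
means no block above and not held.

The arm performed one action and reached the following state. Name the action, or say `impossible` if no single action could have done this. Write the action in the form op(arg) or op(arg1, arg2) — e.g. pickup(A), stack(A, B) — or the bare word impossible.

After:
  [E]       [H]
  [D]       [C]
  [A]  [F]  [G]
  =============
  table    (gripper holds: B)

unstack(B, F)

target: towers=[A/D/E; F; G/C/H] holding=B
     unstack(E, D) → towers=[A/D; F/B; G/C/H] holding=E
     unstack(H, C) → towers=[A/D/E; F/B; G/C] holding=H
     unstack(B, F) → towers=[A/D/E; F; G/C/H] holding=B  ← match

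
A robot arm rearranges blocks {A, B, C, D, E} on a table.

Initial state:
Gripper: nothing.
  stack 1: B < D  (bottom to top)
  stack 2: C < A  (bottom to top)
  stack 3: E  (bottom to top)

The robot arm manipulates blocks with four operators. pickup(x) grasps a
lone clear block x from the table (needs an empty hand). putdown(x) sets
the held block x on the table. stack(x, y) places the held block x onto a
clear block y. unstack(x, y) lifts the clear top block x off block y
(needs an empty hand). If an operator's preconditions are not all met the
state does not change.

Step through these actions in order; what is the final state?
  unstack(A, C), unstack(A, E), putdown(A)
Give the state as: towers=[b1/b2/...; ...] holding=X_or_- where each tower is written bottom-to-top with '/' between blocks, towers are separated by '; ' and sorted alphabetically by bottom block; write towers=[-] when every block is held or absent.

towers=[A; B/D; C; E] holding=-

step 1 (unstack(A, C)): towers=[B/D; C; E] holding=A
step 2 (unstack(A, E)) [no-op]: towers=[B/D; C; E] holding=A
step 3 (putdown(A)): towers=[A; B/D; C; E] holding=-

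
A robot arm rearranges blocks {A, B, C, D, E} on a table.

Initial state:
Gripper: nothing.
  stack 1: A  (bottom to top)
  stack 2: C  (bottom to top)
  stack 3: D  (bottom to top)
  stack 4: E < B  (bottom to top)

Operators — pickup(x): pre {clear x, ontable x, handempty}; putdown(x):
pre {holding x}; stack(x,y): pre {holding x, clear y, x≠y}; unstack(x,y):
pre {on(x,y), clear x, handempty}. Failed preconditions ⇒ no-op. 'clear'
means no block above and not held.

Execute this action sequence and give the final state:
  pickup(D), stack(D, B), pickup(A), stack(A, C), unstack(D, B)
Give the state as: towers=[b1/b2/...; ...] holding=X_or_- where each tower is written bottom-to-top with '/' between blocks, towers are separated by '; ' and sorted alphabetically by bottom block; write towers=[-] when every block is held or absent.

step 1 (pickup(D)): towers=[A; C; E/B] holding=D
step 2 (stack(D, B)): towers=[A; C; E/B/D] holding=-
step 3 (pickup(A)): towers=[C; E/B/D] holding=A
step 4 (stack(A, C)): towers=[C/A; E/B/D] holding=-
step 5 (unstack(D, B)): towers=[C/A; E/B] holding=D

towers=[C/A; E/B] holding=D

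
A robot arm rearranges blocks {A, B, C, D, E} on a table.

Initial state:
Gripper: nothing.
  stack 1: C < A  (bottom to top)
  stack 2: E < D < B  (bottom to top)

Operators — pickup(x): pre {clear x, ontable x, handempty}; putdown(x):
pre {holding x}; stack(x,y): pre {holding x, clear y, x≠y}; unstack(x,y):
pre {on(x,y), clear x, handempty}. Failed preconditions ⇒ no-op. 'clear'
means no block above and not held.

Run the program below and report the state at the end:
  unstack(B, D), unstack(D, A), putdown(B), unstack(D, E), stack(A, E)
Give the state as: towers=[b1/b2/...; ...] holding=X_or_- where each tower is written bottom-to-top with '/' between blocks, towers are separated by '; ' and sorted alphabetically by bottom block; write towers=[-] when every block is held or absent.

step 1 (unstack(B, D)): towers=[C/A; E/D] holding=B
step 2 (unstack(D, A)) [no-op]: towers=[C/A; E/D] holding=B
step 3 (putdown(B)): towers=[B; C/A; E/D] holding=-
step 4 (unstack(D, E)): towers=[B; C/A; E] holding=D
step 5 (stack(A, E)) [no-op]: towers=[B; C/A; E] holding=D

towers=[B; C/A; E] holding=D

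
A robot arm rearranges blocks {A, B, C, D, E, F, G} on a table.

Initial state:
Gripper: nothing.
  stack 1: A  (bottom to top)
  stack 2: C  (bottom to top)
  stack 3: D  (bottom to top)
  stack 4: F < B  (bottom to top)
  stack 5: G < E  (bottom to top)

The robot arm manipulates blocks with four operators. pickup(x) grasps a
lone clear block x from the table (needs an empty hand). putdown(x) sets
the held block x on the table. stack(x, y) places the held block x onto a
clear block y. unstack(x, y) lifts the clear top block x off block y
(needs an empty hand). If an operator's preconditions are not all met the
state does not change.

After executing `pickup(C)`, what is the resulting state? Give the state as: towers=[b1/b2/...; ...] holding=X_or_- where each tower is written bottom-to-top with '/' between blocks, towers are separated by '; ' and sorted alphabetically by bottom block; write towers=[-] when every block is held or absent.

towers=[A; D; F/B; G/E] holding=C

before: towers=[A; C; D; F/B; G/E] holding=-
pre[pickup(C)]: clear(C) ok, ontable(C) ok, handempty ok
all met → apply pickup(C)
after:  towers=[A; D; F/B; G/E] holding=C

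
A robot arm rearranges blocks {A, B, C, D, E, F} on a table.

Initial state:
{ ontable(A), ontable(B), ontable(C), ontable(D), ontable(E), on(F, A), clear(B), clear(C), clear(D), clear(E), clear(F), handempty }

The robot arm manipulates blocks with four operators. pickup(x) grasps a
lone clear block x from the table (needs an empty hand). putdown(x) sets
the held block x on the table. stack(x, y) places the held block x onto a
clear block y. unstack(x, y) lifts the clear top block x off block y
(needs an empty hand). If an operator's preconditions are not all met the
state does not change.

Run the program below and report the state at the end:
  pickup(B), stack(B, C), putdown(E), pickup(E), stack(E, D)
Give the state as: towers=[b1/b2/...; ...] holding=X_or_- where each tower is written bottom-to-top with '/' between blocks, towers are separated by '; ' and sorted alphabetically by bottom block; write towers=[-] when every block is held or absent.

towers=[A/F; C/B; D/E] holding=-

step 1 (pickup(B)): towers=[A/F; C; D; E] holding=B
step 2 (stack(B, C)): towers=[A/F; C/B; D; E] holding=-
step 3 (putdown(E)) [no-op]: towers=[A/F; C/B; D; E] holding=-
step 4 (pickup(E)): towers=[A/F; C/B; D] holding=E
step 5 (stack(E, D)): towers=[A/F; C/B; D/E] holding=-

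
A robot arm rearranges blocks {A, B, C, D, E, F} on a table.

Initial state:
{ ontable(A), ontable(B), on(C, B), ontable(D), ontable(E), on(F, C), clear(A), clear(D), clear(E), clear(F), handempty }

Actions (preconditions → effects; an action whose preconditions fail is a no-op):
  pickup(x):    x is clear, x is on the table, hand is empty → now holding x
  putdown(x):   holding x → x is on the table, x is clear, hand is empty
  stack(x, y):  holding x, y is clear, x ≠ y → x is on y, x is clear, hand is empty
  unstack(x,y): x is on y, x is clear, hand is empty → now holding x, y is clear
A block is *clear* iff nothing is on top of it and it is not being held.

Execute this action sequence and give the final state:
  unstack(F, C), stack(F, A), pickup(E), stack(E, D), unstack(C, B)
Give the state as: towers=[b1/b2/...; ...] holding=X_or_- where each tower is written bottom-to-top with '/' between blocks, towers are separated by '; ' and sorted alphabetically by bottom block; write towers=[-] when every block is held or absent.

towers=[A/F; B; D/E] holding=C

step 1 (unstack(F, C)): towers=[A; B/C; D; E] holding=F
step 2 (stack(F, A)): towers=[A/F; B/C; D; E] holding=-
step 3 (pickup(E)): towers=[A/F; B/C; D] holding=E
step 4 (stack(E, D)): towers=[A/F; B/C; D/E] holding=-
step 5 (unstack(C, B)): towers=[A/F; B; D/E] holding=C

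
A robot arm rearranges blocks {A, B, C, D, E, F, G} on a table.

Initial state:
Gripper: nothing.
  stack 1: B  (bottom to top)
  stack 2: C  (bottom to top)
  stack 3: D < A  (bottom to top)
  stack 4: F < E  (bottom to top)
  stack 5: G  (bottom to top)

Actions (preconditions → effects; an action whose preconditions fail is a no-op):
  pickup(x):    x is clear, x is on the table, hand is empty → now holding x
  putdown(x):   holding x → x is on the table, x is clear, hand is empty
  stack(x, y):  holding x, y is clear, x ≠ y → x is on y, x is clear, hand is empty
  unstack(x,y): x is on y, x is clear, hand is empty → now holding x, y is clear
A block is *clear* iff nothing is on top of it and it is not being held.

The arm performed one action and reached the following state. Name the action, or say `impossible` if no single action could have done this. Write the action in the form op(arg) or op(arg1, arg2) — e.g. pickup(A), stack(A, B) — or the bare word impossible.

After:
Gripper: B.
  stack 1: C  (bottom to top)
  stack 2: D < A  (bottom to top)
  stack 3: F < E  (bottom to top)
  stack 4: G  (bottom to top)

pickup(B)

target: towers=[C; D/A; F/E; G] holding=B
         pickup(B) → towers=[C; D/A; F/E; G] holding=B  ← match
         pickup(G) → towers=[B; C; D/A; F/E] holding=G
     unstack(A, D) → towers=[B; C; D; F/E; G] holding=A
     unstack(E, F) → towers=[B; C; D/A; F; G] holding=E
         pickup(C) → towers=[B; D/A; F/E; G] holding=C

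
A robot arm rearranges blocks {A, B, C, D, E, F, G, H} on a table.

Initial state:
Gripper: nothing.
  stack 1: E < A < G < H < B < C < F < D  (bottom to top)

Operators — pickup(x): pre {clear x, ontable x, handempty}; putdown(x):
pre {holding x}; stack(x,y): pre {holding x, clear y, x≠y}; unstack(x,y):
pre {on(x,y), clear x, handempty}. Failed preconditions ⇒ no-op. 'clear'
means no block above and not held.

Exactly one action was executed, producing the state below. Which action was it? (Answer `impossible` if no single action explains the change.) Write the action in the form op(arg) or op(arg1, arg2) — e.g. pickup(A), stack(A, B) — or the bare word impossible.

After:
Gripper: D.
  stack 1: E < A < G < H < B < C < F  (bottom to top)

unstack(D, F)

target: towers=[E/A/G/H/B/C/F] holding=D
     unstack(D, F) → towers=[E/A/G/H/B/C/F] holding=D  ← match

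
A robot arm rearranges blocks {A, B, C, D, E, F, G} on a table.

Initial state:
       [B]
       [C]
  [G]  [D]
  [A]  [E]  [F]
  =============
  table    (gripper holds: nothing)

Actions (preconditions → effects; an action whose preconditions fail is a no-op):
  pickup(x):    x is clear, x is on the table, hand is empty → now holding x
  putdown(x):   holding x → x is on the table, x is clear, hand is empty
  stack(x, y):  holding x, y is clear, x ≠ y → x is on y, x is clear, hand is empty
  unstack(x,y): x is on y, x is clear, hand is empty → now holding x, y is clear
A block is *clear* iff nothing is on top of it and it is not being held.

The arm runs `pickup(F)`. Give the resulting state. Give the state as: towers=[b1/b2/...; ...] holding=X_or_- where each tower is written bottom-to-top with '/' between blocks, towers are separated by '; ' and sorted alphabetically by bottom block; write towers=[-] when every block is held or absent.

towers=[A/G; E/D/C/B] holding=F

before: towers=[A/G; E/D/C/B; F] holding=-
pre[pickup(F)]: clear(F) ok, ontable(F) ok, handempty ok
all met → apply pickup(F)
after:  towers=[A/G; E/D/C/B] holding=F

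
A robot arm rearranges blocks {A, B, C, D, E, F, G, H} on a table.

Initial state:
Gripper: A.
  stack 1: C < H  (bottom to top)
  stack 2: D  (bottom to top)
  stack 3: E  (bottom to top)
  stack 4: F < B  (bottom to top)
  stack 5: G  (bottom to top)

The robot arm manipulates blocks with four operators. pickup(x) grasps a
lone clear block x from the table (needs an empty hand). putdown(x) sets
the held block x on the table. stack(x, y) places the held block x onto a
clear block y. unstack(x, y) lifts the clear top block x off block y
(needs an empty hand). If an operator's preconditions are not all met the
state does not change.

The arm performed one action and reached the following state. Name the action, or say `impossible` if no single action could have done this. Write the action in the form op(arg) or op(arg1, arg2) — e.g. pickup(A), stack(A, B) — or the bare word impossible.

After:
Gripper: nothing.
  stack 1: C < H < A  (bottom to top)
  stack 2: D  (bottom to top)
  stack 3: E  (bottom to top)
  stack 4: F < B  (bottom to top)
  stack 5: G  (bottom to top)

stack(A, H)

target: towers=[C/H/A; D; E; F/B; G] holding=-
        putdown(A) → towers=[A; C/H; D; E; F/B; G] holding=-
       stack(A, G) → towers=[C/H; D; E; F/B; G/A] holding=-
       stack(A, E) → towers=[C/H; D; E/A; F/B; G] holding=-
       stack(A, H) → towers=[C/H/A; D; E; F/B; G] holding=-  ← match
       stack(A, B) → towers=[C/H; D; E; F/B/A; G] holding=-
       stack(A, D) → towers=[C/H; D/A; E; F/B; G] holding=-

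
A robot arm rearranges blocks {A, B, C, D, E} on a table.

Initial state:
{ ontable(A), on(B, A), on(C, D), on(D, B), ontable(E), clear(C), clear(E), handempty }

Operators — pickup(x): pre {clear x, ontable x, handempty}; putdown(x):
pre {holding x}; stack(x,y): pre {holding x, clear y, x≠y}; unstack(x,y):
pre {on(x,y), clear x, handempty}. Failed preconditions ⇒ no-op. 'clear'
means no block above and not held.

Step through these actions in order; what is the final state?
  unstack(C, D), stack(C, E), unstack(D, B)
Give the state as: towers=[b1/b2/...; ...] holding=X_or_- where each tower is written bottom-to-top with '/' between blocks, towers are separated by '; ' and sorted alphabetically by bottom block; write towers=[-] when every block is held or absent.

step 1 (unstack(C, D)): towers=[A/B/D; E] holding=C
step 2 (stack(C, E)): towers=[A/B/D; E/C] holding=-
step 3 (unstack(D, B)): towers=[A/B; E/C] holding=D

towers=[A/B; E/C] holding=D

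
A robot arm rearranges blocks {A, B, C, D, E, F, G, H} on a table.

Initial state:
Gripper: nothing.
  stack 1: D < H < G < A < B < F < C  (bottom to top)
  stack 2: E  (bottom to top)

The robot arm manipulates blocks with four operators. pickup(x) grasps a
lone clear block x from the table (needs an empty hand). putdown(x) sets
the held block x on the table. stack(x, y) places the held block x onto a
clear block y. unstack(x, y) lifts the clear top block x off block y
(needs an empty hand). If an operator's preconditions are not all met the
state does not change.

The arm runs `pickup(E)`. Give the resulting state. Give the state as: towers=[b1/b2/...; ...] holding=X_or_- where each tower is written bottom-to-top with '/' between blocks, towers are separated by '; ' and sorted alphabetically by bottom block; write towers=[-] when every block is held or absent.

towers=[D/H/G/A/B/F/C] holding=E

before: towers=[D/H/G/A/B/F/C; E] holding=-
pre[pickup(E)]: clear(E) ✓, ontable(E) ✓, handempty ✓
all met → apply pickup(E)
after:  towers=[D/H/G/A/B/F/C] holding=E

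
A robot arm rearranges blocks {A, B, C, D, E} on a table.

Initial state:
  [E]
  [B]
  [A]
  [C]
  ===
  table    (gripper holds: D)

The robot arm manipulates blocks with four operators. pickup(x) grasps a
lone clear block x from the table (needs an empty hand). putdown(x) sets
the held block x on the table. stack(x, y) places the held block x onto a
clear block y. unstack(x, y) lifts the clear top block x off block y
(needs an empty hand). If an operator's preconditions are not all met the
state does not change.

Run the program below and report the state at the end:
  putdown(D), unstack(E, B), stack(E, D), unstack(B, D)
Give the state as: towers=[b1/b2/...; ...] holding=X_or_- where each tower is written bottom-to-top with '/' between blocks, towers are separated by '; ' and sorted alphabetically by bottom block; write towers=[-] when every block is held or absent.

step 1 (putdown(D)): towers=[C/A/B/E; D] holding=-
step 2 (unstack(E, B)): towers=[C/A/B; D] holding=E
step 3 (stack(E, D)): towers=[C/A/B; D/E] holding=-
step 4 (unstack(B, D)) [no-op]: towers=[C/A/B; D/E] holding=-

towers=[C/A/B; D/E] holding=-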